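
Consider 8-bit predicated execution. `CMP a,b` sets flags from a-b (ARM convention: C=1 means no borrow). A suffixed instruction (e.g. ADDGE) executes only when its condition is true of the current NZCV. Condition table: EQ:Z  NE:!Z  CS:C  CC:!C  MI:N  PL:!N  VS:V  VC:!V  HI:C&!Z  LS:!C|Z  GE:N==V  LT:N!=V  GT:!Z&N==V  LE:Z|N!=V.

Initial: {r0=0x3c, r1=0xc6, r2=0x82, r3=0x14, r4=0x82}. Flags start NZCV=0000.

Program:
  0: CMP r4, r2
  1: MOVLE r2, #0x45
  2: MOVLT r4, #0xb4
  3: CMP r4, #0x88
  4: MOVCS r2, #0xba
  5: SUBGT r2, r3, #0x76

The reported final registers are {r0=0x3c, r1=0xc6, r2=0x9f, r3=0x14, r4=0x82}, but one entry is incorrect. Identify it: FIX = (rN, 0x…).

0: ✓ CMP  NZCV=0110
1: ✓ MOVLE  r2←0x45
2: · MOVLT
3: ✓ CMP  NZCV=1000
4: · MOVCS
5: · SUBGT

FIX = (r2, 0x45)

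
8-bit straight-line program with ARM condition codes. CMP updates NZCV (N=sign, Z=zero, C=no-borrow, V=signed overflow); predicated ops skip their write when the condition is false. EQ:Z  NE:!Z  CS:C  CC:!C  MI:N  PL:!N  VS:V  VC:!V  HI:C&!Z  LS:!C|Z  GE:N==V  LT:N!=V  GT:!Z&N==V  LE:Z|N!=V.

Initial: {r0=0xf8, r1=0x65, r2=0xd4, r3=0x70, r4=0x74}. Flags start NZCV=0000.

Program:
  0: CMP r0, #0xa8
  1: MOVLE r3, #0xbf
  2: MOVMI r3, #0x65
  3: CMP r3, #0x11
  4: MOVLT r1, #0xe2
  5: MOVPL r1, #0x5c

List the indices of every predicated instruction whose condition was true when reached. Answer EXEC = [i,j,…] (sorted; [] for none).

EXEC = [5]

0: ✓ CMP  NZCV=0010
1: · MOVLE
2: · MOVMI
3: ✓ CMP  NZCV=0010
4: · MOVLT
5: ✓ MOVPL  r1←0x5c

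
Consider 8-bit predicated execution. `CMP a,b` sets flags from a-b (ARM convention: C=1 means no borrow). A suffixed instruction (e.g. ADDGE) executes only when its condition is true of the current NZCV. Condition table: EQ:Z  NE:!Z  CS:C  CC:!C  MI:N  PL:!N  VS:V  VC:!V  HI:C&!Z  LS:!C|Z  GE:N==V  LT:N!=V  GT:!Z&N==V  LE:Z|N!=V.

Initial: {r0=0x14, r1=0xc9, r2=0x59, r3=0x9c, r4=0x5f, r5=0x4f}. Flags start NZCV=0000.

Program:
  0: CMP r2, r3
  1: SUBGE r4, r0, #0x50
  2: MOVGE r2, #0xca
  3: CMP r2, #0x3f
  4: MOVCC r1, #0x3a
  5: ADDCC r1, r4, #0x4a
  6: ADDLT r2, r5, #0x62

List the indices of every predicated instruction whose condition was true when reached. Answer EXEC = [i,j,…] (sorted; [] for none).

EXEC = [1,2,6]

0: ✓ CMP  NZCV=1001
1: ✓ SUBGE  r4←0xc4
2: ✓ MOVGE  r2←0xca
3: ✓ CMP  NZCV=1010
4: · MOVCC
5: · ADDCC
6: ✓ ADDLT  r2←0xb1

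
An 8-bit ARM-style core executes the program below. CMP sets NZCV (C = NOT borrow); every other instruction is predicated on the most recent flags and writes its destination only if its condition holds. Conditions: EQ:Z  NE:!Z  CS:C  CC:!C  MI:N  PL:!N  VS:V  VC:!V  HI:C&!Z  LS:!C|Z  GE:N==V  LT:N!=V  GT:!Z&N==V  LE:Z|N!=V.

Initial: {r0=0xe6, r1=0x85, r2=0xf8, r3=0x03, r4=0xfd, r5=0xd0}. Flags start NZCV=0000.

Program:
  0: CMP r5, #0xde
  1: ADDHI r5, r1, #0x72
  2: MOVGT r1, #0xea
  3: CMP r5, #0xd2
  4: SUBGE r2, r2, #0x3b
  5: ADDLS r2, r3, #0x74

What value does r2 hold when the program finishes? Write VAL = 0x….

VAL = 0x77

0: ✓ CMP  NZCV=1000
1: · ADDHI
2: · MOVGT
3: ✓ CMP  NZCV=1000
4: · SUBGE
5: ✓ ADDLS  r2←0x77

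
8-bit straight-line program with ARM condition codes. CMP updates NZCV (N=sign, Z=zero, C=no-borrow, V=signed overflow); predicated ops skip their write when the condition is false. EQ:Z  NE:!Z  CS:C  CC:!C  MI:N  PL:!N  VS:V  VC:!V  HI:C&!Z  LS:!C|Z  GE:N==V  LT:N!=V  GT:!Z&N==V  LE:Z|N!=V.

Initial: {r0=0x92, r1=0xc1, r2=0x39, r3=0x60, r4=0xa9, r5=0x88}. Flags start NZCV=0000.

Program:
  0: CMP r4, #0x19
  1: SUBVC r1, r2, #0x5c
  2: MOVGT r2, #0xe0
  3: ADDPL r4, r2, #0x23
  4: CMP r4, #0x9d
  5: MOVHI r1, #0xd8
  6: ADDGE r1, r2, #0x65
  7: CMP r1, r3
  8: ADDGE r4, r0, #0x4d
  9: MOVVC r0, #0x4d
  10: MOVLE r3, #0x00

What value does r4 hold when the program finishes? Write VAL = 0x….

[0] flags=1010 → (cmp)
[1] flags=1010 VC?T → r1=0xdd
[2] flags=1010 GT?F → skip
[3] flags=1010 PL?F → skip
[4] flags=0010 → (cmp)
[5] flags=0010 HI?T → r1=0xd8
[6] flags=0010 GE?T → r1=0x9e
[7] flags=0011 → (cmp)
[8] flags=0011 GE?F → skip
[9] flags=0011 VC?F → skip
[10] flags=0011 LE?T → r3=0x00

VAL = 0xa9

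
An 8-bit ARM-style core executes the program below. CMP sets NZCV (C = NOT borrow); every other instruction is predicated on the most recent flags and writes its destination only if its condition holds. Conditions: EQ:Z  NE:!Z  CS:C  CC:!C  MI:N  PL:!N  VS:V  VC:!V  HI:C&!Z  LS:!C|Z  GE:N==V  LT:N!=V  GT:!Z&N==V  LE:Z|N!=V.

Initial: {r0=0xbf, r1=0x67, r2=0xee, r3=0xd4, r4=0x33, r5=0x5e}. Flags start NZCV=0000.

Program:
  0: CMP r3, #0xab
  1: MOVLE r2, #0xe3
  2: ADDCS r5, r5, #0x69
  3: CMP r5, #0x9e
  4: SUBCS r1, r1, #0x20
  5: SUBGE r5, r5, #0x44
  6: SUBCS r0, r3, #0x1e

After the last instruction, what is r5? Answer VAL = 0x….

VAL = 0x83

0: ✓ CMP  NZCV=0010
1: · MOVLE
2: ✓ ADDCS  r5←0xc7
3: ✓ CMP  NZCV=0010
4: ✓ SUBCS  r1←0x47
5: ✓ SUBGE  r5←0x83
6: ✓ SUBCS  r0←0xb6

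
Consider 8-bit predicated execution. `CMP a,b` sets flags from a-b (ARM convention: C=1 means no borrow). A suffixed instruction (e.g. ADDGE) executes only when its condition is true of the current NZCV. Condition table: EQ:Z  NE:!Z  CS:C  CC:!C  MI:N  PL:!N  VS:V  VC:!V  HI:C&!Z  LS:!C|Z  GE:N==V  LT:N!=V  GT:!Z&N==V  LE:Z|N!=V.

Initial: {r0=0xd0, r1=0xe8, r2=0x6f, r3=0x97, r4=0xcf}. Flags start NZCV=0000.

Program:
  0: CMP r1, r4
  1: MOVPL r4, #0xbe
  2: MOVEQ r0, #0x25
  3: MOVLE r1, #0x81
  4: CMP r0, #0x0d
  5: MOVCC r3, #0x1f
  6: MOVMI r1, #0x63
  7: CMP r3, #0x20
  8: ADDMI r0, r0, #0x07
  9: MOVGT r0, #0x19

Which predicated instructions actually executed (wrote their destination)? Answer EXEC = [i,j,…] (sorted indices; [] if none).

EXEC = [1,6]

[0] flags=0010 → (cmp)
[1] flags=0010 PL?T → r4=0xbe
[2] flags=0010 EQ?F → skip
[3] flags=0010 LE?F → skip
[4] flags=1010 → (cmp)
[5] flags=1010 CC?F → skip
[6] flags=1010 MI?T → r1=0x63
[7] flags=0011 → (cmp)
[8] flags=0011 MI?F → skip
[9] flags=0011 GT?F → skip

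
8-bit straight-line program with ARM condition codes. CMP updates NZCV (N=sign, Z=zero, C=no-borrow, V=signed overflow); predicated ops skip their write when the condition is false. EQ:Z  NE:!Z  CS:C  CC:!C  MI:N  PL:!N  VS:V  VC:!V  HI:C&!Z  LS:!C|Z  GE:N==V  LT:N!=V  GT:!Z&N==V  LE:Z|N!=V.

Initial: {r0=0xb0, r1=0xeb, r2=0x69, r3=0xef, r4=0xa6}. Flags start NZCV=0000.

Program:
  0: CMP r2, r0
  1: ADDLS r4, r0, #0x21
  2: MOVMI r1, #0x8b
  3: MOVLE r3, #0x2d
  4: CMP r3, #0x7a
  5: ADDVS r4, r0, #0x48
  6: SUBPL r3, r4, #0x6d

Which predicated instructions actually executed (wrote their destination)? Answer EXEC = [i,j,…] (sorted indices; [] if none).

0: ✓ CMP  NZCV=1001
1: ✓ ADDLS  r4←0xd1
2: ✓ MOVMI  r1←0x8b
3: · MOVLE
4: ✓ CMP  NZCV=0011
5: ✓ ADDVS  r4←0xf8
6: ✓ SUBPL  r3←0x8b

EXEC = [1,2,5,6]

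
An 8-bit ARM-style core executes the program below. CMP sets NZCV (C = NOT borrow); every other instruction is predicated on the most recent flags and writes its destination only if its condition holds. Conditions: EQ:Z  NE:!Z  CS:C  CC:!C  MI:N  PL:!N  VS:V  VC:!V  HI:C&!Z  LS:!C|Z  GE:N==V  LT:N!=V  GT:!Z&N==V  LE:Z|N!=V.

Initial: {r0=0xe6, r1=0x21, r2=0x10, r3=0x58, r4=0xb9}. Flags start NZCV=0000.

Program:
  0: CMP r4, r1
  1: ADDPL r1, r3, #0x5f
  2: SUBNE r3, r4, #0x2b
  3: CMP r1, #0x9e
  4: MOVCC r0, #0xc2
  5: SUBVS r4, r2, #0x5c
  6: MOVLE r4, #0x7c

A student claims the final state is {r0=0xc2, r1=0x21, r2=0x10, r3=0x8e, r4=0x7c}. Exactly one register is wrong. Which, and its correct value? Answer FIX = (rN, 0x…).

FIX = (r4, 0xb4)

0: ✓ CMP  NZCV=1010
1: · ADDPL
2: ✓ SUBNE  r3←0x8e
3: ✓ CMP  NZCV=1001
4: ✓ MOVCC  r0←0xc2
5: ✓ SUBVS  r4←0xb4
6: · MOVLE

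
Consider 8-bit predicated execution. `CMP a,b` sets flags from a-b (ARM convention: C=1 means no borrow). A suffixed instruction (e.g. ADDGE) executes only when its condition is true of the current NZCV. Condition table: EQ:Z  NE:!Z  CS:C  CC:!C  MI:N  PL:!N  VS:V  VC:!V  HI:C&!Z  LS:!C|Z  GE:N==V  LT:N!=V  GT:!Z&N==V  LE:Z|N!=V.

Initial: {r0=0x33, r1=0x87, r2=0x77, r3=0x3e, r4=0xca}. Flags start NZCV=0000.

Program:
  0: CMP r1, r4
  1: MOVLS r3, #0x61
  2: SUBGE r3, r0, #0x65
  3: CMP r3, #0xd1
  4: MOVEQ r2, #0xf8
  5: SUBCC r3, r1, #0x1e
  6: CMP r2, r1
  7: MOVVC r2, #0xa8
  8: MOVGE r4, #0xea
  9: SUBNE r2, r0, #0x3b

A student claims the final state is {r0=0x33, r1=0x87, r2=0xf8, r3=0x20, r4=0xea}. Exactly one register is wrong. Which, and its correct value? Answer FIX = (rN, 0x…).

[0] flags=1000 → (cmp)
[1] flags=1000 LS?T → r3=0x61
[2] flags=1000 GE?F → skip
[3] flags=1001 → (cmp)
[4] flags=1001 EQ?F → skip
[5] flags=1001 CC?T → r3=0x69
[6] flags=1001 → (cmp)
[7] flags=1001 VC?F → skip
[8] flags=1001 GE?T → r4=0xea
[9] flags=1001 NE?T → r2=0xf8

FIX = (r3, 0x69)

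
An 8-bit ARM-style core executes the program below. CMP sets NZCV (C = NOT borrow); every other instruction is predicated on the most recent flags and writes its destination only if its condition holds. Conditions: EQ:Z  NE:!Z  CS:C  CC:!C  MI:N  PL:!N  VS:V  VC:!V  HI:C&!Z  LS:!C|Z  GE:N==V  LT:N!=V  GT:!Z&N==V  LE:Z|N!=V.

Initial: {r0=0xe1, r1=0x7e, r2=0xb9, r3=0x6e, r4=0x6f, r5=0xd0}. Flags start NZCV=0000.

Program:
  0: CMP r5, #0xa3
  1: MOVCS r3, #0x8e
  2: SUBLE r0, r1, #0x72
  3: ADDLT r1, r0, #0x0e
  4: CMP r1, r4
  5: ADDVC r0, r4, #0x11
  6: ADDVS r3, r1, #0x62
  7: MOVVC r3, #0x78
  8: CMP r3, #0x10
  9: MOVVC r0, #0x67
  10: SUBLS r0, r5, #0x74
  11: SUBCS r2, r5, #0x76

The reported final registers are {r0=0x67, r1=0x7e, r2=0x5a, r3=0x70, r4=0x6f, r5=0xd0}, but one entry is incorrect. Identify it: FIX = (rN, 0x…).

FIX = (r3, 0x78)

[0] flags=0010 → (cmp)
[1] flags=0010 CS?T → r3=0x8e
[2] flags=0010 LE?F → skip
[3] flags=0010 LT?F → skip
[4] flags=0010 → (cmp)
[5] flags=0010 VC?T → r0=0x80
[6] flags=0010 VS?F → skip
[7] flags=0010 VC?T → r3=0x78
[8] flags=0010 → (cmp)
[9] flags=0010 VC?T → r0=0x67
[10] flags=0010 LS?F → skip
[11] flags=0010 CS?T → r2=0x5a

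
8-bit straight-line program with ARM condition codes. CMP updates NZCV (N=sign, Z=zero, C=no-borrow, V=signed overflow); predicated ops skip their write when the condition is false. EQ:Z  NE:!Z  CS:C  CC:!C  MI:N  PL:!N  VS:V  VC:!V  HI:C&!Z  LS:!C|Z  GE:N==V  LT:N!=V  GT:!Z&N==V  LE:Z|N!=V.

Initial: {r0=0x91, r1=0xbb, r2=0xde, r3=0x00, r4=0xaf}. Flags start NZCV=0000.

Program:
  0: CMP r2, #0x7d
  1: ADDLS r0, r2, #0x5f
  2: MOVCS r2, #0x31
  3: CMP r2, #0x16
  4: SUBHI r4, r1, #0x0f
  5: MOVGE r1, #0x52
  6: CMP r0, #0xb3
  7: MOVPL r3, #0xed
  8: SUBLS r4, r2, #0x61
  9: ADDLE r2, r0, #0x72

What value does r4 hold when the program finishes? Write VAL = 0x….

VAL = 0xd0

0: ✓ CMP  NZCV=0011
1: · ADDLS
2: ✓ MOVCS  r2←0x31
3: ✓ CMP  NZCV=0010
4: ✓ SUBHI  r4←0xac
5: ✓ MOVGE  r1←0x52
6: ✓ CMP  NZCV=1000
7: · MOVPL
8: ✓ SUBLS  r4←0xd0
9: ✓ ADDLE  r2←0x03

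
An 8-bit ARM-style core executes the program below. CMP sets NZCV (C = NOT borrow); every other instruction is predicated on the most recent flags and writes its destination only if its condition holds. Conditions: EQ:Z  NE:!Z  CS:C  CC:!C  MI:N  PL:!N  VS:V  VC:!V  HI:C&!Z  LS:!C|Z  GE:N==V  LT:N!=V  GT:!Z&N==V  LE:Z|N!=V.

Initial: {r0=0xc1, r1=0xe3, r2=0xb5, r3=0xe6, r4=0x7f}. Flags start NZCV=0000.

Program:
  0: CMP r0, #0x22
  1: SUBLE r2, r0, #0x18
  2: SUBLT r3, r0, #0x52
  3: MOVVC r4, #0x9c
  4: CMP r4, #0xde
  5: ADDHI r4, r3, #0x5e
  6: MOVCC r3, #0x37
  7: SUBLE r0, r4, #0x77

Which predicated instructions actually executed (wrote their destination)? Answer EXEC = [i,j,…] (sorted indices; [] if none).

[0] flags=1010 → (cmp)
[1] flags=1010 LE?T → r2=0xa9
[2] flags=1010 LT?T → r3=0x6f
[3] flags=1010 VC?T → r4=0x9c
[4] flags=1000 → (cmp)
[5] flags=1000 HI?F → skip
[6] flags=1000 CC?T → r3=0x37
[7] flags=1000 LE?T → r0=0x25

EXEC = [1,2,3,6,7]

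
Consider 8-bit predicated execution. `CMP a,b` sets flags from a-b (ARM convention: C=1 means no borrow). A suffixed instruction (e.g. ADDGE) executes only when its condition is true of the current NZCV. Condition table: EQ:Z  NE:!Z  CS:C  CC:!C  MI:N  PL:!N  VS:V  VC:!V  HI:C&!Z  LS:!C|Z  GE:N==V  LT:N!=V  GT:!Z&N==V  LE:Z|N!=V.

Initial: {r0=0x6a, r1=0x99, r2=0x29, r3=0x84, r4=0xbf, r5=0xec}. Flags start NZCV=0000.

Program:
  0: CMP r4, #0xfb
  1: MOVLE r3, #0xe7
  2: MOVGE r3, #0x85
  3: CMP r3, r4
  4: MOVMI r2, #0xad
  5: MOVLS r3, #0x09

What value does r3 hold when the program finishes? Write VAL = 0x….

VAL = 0xe7

0: ✓ CMP  NZCV=1000
1: ✓ MOVLE  r3←0xe7
2: · MOVGE
3: ✓ CMP  NZCV=0010
4: · MOVMI
5: · MOVLS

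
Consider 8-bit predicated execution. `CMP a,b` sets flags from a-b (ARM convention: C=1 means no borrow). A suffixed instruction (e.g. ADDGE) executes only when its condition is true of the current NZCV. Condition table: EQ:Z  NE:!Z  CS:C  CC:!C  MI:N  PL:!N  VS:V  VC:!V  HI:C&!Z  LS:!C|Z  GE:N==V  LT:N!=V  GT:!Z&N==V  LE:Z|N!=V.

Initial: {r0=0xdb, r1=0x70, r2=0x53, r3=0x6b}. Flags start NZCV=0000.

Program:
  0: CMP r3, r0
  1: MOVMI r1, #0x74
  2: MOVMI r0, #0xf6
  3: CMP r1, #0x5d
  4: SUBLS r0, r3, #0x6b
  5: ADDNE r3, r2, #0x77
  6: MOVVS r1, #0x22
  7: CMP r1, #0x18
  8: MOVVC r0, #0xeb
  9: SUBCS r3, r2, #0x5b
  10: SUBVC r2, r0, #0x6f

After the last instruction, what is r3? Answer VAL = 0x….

[0] flags=1001 → (cmp)
[1] flags=1001 MI?T → r1=0x74
[2] flags=1001 MI?T → r0=0xf6
[3] flags=0010 → (cmp)
[4] flags=0010 LS?F → skip
[5] flags=0010 NE?T → r3=0xca
[6] flags=0010 VS?F → skip
[7] flags=0010 → (cmp)
[8] flags=0010 VC?T → r0=0xeb
[9] flags=0010 CS?T → r3=0xf8
[10] flags=0010 VC?T → r2=0x7c

VAL = 0xf8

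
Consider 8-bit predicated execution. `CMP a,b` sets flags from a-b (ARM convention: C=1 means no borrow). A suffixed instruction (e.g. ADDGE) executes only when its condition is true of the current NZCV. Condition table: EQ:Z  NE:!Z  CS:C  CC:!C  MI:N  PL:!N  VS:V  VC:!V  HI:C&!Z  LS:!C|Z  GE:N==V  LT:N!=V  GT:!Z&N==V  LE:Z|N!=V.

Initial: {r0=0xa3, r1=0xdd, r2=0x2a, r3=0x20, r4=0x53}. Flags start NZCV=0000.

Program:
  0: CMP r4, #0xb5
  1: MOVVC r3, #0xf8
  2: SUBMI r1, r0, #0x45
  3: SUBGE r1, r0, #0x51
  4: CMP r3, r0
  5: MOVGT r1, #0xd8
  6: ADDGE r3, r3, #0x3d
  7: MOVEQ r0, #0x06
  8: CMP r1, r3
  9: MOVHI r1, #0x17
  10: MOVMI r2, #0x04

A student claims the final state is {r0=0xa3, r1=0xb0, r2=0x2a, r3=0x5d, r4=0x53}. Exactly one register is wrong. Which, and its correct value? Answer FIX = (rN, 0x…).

FIX = (r1, 0x17)

0: ✓ CMP  NZCV=1001
1: · MOVVC
2: ✓ SUBMI  r1←0x5e
3: ✓ SUBGE  r1←0x52
4: ✓ CMP  NZCV=0000
5: ✓ MOVGT  r1←0xd8
6: ✓ ADDGE  r3←0x5d
7: · MOVEQ
8: ✓ CMP  NZCV=0011
9: ✓ MOVHI  r1←0x17
10: · MOVMI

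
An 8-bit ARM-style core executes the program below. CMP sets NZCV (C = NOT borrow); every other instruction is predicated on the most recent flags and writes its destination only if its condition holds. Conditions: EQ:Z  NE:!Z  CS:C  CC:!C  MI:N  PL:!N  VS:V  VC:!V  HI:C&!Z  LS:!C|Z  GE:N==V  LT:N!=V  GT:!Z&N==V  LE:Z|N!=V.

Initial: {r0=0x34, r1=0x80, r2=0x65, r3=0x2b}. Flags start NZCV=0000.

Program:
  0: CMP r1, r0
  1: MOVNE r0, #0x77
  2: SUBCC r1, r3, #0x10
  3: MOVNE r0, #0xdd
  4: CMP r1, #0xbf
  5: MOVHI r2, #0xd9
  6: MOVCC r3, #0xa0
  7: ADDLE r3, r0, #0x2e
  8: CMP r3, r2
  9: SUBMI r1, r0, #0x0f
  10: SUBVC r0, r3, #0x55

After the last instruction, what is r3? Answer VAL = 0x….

VAL = 0x0b

[0] flags=0011 → (cmp)
[1] flags=0011 NE?T → r0=0x77
[2] flags=0011 CC?F → skip
[3] flags=0011 NE?T → r0=0xdd
[4] flags=1000 → (cmp)
[5] flags=1000 HI?F → skip
[6] flags=1000 CC?T → r3=0xa0
[7] flags=1000 LE?T → r3=0x0b
[8] flags=1000 → (cmp)
[9] flags=1000 MI?T → r1=0xce
[10] flags=1000 VC?T → r0=0xb6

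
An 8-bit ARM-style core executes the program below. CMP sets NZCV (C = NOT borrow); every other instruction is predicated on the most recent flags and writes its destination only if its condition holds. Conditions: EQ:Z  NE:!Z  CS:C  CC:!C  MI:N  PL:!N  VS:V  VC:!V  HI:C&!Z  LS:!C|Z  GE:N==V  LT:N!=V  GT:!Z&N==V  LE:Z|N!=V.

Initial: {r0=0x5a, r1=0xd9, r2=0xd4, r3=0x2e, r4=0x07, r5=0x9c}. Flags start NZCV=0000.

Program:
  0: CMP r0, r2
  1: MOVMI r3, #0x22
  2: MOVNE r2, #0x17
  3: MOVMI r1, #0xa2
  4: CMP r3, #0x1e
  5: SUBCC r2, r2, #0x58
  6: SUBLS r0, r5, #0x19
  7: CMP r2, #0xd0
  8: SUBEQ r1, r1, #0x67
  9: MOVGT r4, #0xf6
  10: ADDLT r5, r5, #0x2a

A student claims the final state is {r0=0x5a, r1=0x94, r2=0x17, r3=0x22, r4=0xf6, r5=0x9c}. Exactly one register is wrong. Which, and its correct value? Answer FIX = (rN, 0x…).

FIX = (r1, 0xa2)

[0] flags=1001 → (cmp)
[1] flags=1001 MI?T → r3=0x22
[2] flags=1001 NE?T → r2=0x17
[3] flags=1001 MI?T → r1=0xa2
[4] flags=0010 → (cmp)
[5] flags=0010 CC?F → skip
[6] flags=0010 LS?F → skip
[7] flags=0000 → (cmp)
[8] flags=0000 EQ?F → skip
[9] flags=0000 GT?T → r4=0xf6
[10] flags=0000 LT?F → skip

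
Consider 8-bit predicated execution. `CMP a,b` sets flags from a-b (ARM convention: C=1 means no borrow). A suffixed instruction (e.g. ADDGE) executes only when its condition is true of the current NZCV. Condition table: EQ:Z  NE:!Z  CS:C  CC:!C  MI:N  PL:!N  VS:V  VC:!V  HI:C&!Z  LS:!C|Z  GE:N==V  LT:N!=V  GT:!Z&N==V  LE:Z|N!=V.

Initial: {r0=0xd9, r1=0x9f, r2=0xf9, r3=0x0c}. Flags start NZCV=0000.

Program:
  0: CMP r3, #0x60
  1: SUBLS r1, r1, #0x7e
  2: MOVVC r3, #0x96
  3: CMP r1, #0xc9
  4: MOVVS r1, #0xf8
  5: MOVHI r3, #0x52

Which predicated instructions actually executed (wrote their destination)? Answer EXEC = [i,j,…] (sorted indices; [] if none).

EXEC = [1,2]

0: ✓ CMP  NZCV=1000
1: ✓ SUBLS  r1←0x21
2: ✓ MOVVC  r3←0x96
3: ✓ CMP  NZCV=0000
4: · MOVVS
5: · MOVHI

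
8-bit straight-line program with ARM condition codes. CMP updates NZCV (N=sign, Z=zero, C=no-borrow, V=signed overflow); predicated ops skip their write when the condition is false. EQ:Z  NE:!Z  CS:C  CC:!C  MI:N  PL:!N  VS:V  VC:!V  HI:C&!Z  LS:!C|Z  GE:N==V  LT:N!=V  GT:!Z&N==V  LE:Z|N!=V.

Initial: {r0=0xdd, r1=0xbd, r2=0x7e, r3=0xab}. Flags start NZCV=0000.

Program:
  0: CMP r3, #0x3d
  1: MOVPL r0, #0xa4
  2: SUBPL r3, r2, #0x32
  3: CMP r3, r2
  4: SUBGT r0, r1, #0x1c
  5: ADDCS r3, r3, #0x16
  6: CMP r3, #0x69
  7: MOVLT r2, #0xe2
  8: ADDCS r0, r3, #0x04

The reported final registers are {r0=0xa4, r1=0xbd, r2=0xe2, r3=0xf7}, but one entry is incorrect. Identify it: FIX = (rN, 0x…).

FIX = (r3, 0x4c)

0: ✓ CMP  NZCV=0011
1: ✓ MOVPL  r0←0xa4
2: ✓ SUBPL  r3←0x4c
3: ✓ CMP  NZCV=1000
4: · SUBGT
5: · ADDCS
6: ✓ CMP  NZCV=1000
7: ✓ MOVLT  r2←0xe2
8: · ADDCS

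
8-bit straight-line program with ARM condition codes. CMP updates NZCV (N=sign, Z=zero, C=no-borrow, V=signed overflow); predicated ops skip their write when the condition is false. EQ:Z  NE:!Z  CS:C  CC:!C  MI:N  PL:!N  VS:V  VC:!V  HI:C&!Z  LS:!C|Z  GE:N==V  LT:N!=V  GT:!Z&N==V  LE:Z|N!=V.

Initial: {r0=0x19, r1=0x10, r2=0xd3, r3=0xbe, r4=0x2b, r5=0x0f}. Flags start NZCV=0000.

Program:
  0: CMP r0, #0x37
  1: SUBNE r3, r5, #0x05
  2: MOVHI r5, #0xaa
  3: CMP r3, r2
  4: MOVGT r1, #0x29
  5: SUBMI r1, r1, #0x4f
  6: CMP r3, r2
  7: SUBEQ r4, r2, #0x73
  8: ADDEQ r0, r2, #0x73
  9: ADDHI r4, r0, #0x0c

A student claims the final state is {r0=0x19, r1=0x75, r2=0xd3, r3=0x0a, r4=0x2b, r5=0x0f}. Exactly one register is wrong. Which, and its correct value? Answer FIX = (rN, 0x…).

FIX = (r1, 0x29)

0: ✓ CMP  NZCV=1000
1: ✓ SUBNE  r3←0x0a
2: · MOVHI
3: ✓ CMP  NZCV=0000
4: ✓ MOVGT  r1←0x29
5: · SUBMI
6: ✓ CMP  NZCV=0000
7: · SUBEQ
8: · ADDEQ
9: · ADDHI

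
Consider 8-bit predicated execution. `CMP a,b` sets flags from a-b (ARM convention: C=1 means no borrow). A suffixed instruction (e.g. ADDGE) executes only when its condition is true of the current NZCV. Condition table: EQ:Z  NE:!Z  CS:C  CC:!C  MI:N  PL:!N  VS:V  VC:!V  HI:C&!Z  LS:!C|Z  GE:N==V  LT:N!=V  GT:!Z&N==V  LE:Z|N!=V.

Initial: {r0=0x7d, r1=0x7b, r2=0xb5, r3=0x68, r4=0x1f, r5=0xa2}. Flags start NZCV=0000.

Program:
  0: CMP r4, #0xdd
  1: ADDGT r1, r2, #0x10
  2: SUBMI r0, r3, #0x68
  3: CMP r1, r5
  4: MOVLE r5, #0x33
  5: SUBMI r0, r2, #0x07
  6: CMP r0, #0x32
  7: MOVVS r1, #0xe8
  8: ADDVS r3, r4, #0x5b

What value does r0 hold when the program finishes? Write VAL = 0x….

[0] flags=0000 → (cmp)
[1] flags=0000 GT?T → r1=0xc5
[2] flags=0000 MI?F → skip
[3] flags=0010 → (cmp)
[4] flags=0010 LE?F → skip
[5] flags=0010 MI?F → skip
[6] flags=0010 → (cmp)
[7] flags=0010 VS?F → skip
[8] flags=0010 VS?F → skip

VAL = 0x7d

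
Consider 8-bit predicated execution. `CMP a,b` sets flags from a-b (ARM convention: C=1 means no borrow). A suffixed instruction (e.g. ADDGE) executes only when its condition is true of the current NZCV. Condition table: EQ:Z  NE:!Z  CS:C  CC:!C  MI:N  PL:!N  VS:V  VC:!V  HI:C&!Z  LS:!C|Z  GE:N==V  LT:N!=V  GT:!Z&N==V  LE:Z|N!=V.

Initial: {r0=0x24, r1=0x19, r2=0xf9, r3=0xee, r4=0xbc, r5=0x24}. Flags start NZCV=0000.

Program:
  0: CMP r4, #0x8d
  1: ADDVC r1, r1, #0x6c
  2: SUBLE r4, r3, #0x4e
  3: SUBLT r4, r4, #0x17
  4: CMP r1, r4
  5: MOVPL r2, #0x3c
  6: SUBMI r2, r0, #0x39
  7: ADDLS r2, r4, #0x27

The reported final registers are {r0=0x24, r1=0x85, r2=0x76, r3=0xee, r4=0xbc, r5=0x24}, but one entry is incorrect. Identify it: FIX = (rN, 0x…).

[0] flags=0010 → (cmp)
[1] flags=0010 VC?T → r1=0x85
[2] flags=0010 LE?F → skip
[3] flags=0010 LT?F → skip
[4] flags=1000 → (cmp)
[5] flags=1000 PL?F → skip
[6] flags=1000 MI?T → r2=0xeb
[7] flags=1000 LS?T → r2=0xe3

FIX = (r2, 0xe3)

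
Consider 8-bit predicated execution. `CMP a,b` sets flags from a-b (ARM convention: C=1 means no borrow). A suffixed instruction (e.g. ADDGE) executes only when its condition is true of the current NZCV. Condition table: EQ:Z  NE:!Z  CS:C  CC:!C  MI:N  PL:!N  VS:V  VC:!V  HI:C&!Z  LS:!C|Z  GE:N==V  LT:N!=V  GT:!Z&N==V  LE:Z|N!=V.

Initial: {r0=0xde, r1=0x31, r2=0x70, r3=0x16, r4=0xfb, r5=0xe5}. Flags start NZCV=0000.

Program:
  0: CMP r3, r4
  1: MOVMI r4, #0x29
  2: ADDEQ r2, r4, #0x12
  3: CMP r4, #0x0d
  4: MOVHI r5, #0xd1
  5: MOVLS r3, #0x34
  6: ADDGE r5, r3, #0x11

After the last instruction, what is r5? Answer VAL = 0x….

0: ✓ CMP  NZCV=0000
1: · MOVMI
2: · ADDEQ
3: ✓ CMP  NZCV=1010
4: ✓ MOVHI  r5←0xd1
5: · MOVLS
6: · ADDGE

VAL = 0xd1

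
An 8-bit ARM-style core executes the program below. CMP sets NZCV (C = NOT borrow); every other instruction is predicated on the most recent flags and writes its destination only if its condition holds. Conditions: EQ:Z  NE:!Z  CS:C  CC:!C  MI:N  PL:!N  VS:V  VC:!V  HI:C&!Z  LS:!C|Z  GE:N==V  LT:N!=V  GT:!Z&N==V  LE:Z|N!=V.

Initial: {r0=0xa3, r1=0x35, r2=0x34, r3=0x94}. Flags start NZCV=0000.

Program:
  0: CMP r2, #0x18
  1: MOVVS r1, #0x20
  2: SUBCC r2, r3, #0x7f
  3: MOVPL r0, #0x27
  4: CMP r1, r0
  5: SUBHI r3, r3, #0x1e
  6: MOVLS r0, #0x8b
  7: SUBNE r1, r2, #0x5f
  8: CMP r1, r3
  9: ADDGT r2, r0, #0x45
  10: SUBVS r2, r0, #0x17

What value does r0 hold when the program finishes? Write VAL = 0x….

VAL = 0x27

0: ✓ CMP  NZCV=0010
1: · MOVVS
2: · SUBCC
3: ✓ MOVPL  r0←0x27
4: ✓ CMP  NZCV=0010
5: ✓ SUBHI  r3←0x76
6: · MOVLS
7: ✓ SUBNE  r1←0xd5
8: ✓ CMP  NZCV=0011
9: · ADDGT
10: ✓ SUBVS  r2←0x10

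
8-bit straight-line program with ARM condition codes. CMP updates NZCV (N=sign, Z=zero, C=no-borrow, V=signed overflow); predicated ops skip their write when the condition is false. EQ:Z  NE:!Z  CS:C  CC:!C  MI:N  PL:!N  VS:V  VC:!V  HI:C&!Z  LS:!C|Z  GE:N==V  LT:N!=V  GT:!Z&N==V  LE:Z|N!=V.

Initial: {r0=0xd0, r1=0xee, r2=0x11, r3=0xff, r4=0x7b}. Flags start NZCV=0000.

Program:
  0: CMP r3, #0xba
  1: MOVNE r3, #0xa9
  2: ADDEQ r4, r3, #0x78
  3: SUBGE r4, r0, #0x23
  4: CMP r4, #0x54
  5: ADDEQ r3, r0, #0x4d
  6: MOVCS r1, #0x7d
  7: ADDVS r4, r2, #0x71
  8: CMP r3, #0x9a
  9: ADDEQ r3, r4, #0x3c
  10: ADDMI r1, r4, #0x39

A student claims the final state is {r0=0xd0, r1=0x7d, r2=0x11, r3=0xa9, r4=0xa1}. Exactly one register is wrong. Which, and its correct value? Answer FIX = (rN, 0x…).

FIX = (r4, 0x82)

[0] flags=0010 → (cmp)
[1] flags=0010 NE?T → r3=0xa9
[2] flags=0010 EQ?F → skip
[3] flags=0010 GE?T → r4=0xad
[4] flags=0011 → (cmp)
[5] flags=0011 EQ?F → skip
[6] flags=0011 CS?T → r1=0x7d
[7] flags=0011 VS?T → r4=0x82
[8] flags=0010 → (cmp)
[9] flags=0010 EQ?F → skip
[10] flags=0010 MI?F → skip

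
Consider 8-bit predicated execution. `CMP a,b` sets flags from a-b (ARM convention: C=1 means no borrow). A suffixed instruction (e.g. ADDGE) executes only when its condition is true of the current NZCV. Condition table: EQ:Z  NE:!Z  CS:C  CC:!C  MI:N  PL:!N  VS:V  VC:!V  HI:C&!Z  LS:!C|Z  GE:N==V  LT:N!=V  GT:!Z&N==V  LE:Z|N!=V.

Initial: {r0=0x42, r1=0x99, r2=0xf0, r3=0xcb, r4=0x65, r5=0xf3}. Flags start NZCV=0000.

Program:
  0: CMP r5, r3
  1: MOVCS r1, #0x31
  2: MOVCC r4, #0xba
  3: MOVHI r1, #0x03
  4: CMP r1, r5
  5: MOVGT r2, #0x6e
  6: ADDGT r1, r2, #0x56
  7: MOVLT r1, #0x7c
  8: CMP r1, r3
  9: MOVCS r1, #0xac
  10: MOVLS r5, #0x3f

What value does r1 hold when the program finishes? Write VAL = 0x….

VAL = 0xc4

[0] flags=0010 → (cmp)
[1] flags=0010 CS?T → r1=0x31
[2] flags=0010 CC?F → skip
[3] flags=0010 HI?T → r1=0x03
[4] flags=0000 → (cmp)
[5] flags=0000 GT?T → r2=0x6e
[6] flags=0000 GT?T → r1=0xc4
[7] flags=0000 LT?F → skip
[8] flags=1000 → (cmp)
[9] flags=1000 CS?F → skip
[10] flags=1000 LS?T → r5=0x3f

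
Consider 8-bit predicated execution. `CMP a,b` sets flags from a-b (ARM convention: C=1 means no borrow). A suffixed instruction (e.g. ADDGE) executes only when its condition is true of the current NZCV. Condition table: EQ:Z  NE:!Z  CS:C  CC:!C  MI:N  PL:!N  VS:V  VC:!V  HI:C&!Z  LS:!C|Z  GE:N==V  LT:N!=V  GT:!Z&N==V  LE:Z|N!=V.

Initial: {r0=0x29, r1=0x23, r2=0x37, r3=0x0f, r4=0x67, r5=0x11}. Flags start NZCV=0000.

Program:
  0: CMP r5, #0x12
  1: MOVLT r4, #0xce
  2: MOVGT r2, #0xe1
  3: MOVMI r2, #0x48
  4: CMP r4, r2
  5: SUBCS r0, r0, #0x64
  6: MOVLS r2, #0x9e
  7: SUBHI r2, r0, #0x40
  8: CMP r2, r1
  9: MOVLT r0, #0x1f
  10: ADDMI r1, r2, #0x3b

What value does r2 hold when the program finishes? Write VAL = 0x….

VAL = 0x85

[0] flags=1000 → (cmp)
[1] flags=1000 LT?T → r4=0xce
[2] flags=1000 GT?F → skip
[3] flags=1000 MI?T → r2=0x48
[4] flags=1010 → (cmp)
[5] flags=1010 CS?T → r0=0xc5
[6] flags=1010 LS?F → skip
[7] flags=1010 HI?T → r2=0x85
[8] flags=0011 → (cmp)
[9] flags=0011 LT?T → r0=0x1f
[10] flags=0011 MI?F → skip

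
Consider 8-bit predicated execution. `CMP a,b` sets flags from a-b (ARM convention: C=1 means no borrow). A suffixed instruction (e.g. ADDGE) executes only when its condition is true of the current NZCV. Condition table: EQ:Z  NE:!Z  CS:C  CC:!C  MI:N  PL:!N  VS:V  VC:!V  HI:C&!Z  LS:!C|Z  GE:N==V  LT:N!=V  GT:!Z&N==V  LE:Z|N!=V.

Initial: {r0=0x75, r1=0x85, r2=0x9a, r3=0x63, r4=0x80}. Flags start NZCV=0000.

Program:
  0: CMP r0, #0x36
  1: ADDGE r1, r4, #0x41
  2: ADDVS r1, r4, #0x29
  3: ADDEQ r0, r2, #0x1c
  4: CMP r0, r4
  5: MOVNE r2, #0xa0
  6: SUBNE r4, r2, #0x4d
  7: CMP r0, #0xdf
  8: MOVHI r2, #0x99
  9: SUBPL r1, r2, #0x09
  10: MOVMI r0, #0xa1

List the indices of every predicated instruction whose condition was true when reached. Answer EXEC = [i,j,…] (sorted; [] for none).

[0] flags=0010 → (cmp)
[1] flags=0010 GE?T → r1=0xc1
[2] flags=0010 VS?F → skip
[3] flags=0010 EQ?F → skip
[4] flags=1001 → (cmp)
[5] flags=1001 NE?T → r2=0xa0
[6] flags=1001 NE?T → r4=0x53
[7] flags=1001 → (cmp)
[8] flags=1001 HI?F → skip
[9] flags=1001 PL?F → skip
[10] flags=1001 MI?T → r0=0xa1

EXEC = [1,5,6,10]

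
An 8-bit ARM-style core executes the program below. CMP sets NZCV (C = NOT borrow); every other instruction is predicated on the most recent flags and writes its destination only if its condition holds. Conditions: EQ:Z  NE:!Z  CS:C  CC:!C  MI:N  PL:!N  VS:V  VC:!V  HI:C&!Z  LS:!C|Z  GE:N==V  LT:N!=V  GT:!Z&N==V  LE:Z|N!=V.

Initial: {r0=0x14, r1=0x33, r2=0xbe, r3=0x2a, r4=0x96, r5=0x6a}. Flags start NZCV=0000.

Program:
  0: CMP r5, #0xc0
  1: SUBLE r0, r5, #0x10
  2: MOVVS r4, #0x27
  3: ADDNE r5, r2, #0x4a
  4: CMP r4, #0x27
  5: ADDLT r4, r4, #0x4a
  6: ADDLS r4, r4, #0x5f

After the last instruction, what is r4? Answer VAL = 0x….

VAL = 0x86

0: ✓ CMP  NZCV=1001
1: · SUBLE
2: ✓ MOVVS  r4←0x27
3: ✓ ADDNE  r5←0x08
4: ✓ CMP  NZCV=0110
5: · ADDLT
6: ✓ ADDLS  r4←0x86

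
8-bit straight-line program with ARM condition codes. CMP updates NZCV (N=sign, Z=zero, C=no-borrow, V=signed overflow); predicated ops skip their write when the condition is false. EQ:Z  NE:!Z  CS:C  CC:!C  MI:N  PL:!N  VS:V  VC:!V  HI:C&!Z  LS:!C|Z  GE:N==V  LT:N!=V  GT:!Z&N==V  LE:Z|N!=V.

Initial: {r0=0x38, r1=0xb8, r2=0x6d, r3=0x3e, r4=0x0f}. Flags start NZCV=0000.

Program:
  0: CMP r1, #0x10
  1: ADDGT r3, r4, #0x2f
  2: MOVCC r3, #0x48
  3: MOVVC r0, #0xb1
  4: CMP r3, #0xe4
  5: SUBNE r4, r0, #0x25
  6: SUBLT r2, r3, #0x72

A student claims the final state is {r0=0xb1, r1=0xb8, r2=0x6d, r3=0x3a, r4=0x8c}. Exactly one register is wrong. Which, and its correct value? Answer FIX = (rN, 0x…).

0: ✓ CMP  NZCV=1010
1: · ADDGT
2: · MOVCC
3: ✓ MOVVC  r0←0xb1
4: ✓ CMP  NZCV=0000
5: ✓ SUBNE  r4←0x8c
6: · SUBLT

FIX = (r3, 0x3e)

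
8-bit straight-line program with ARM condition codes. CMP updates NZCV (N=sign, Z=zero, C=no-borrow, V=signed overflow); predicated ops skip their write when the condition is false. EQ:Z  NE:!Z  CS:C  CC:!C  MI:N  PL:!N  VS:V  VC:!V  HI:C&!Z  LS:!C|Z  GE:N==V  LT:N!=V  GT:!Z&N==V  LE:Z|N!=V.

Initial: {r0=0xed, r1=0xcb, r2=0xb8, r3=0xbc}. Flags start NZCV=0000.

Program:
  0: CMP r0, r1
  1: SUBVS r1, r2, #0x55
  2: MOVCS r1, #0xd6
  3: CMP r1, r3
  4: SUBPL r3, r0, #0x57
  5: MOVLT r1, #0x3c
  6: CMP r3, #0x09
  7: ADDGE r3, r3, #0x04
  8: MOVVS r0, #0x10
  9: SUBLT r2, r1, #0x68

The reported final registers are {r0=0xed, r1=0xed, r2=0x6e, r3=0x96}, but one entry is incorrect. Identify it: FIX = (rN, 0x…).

FIX = (r1, 0xd6)

0: ✓ CMP  NZCV=0010
1: · SUBVS
2: ✓ MOVCS  r1←0xd6
3: ✓ CMP  NZCV=0010
4: ✓ SUBPL  r3←0x96
5: · MOVLT
6: ✓ CMP  NZCV=1010
7: · ADDGE
8: · MOVVS
9: ✓ SUBLT  r2←0x6e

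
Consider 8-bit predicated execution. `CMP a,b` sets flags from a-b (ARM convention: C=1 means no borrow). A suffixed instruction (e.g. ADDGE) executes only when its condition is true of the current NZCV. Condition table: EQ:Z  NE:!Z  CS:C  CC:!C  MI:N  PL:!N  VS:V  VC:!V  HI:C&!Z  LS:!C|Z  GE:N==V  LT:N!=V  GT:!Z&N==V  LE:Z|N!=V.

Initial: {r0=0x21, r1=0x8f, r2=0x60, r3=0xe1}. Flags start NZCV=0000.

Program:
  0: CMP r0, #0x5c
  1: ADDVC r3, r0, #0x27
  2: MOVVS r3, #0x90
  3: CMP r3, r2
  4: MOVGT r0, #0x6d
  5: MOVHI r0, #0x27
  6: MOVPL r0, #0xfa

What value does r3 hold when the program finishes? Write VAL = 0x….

[0] flags=1000 → (cmp)
[1] flags=1000 VC?T → r3=0x48
[2] flags=1000 VS?F → skip
[3] flags=1000 → (cmp)
[4] flags=1000 GT?F → skip
[5] flags=1000 HI?F → skip
[6] flags=1000 PL?F → skip

VAL = 0x48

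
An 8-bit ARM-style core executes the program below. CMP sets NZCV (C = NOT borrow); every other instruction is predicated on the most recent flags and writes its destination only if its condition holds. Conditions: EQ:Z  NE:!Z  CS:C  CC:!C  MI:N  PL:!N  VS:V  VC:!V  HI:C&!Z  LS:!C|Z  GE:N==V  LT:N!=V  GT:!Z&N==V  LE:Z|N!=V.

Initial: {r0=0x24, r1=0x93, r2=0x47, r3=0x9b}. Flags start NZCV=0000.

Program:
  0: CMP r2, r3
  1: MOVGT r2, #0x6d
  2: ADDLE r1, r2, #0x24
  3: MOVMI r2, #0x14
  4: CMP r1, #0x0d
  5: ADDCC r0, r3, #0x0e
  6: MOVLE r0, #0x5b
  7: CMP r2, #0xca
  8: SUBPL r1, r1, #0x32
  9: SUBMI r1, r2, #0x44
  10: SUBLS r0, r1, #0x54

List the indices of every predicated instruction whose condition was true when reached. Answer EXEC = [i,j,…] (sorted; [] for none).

0: ✓ CMP  NZCV=1001
1: ✓ MOVGT  r2←0x6d
2: · ADDLE
3: ✓ MOVMI  r2←0x14
4: ✓ CMP  NZCV=1010
5: · ADDCC
6: ✓ MOVLE  r0←0x5b
7: ✓ CMP  NZCV=0000
8: ✓ SUBPL  r1←0x61
9: · SUBMI
10: ✓ SUBLS  r0←0x0d

EXEC = [1,3,6,8,10]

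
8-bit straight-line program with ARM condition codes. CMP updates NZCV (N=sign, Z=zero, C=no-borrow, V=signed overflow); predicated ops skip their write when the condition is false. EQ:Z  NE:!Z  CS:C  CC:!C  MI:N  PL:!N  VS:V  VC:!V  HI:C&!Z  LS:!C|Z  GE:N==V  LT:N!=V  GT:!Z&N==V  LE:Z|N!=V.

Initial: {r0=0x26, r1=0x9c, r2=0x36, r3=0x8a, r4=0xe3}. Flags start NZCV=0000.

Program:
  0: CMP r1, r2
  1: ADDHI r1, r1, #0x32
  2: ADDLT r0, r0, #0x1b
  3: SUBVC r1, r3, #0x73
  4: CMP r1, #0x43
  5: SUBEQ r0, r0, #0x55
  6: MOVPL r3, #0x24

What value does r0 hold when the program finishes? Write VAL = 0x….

[0] flags=0011 → (cmp)
[1] flags=0011 HI?T → r1=0xce
[2] flags=0011 LT?T → r0=0x41
[3] flags=0011 VC?F → skip
[4] flags=1010 → (cmp)
[5] flags=1010 EQ?F → skip
[6] flags=1010 PL?F → skip

VAL = 0x41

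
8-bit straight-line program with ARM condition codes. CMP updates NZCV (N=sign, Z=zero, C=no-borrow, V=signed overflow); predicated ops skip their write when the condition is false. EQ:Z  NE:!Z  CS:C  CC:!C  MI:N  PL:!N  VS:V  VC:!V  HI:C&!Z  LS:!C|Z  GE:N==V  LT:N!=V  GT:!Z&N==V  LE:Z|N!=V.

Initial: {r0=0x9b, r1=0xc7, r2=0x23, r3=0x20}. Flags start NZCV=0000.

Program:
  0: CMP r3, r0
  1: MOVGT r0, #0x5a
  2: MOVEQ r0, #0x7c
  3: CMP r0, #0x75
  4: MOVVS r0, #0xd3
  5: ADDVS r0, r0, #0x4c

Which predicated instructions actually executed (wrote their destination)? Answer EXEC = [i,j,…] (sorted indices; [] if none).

EXEC = [1]

0: ✓ CMP  NZCV=1001
1: ✓ MOVGT  r0←0x5a
2: · MOVEQ
3: ✓ CMP  NZCV=1000
4: · MOVVS
5: · ADDVS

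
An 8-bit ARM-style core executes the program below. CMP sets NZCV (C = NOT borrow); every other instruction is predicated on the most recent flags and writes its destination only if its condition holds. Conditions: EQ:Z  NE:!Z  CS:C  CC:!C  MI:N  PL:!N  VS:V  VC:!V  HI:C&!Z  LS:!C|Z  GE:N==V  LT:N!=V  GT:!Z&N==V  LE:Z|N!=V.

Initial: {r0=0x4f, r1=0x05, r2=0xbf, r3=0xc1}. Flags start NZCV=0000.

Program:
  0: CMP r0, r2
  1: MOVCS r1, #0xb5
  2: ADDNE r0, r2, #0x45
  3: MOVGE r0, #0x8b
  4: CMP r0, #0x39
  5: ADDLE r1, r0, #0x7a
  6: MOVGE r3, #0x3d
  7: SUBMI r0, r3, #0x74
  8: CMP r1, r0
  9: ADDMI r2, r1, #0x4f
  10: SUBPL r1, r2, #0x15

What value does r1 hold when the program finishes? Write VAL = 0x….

VAL = 0xaa

0: ✓ CMP  NZCV=1001
1: · MOVCS
2: ✓ ADDNE  r0←0x04
3: ✓ MOVGE  r0←0x8b
4: ✓ CMP  NZCV=0011
5: ✓ ADDLE  r1←0x05
6: · MOVGE
7: · SUBMI
8: ✓ CMP  NZCV=0000
9: · ADDMI
10: ✓ SUBPL  r1←0xaa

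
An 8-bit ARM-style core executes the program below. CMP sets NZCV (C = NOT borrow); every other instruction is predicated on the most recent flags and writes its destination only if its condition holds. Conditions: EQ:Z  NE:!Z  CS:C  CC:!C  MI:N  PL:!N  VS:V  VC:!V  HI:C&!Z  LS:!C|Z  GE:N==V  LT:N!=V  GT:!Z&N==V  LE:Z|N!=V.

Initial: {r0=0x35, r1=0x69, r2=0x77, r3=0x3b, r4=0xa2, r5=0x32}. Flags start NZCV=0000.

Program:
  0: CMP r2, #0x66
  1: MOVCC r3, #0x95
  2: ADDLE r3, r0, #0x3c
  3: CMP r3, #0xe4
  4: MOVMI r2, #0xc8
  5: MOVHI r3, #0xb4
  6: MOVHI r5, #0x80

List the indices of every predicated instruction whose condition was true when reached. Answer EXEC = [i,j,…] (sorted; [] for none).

[0] flags=0010 → (cmp)
[1] flags=0010 CC?F → skip
[2] flags=0010 LE?F → skip
[3] flags=0000 → (cmp)
[4] flags=0000 MI?F → skip
[5] flags=0000 HI?F → skip
[6] flags=0000 HI?F → skip

EXEC = []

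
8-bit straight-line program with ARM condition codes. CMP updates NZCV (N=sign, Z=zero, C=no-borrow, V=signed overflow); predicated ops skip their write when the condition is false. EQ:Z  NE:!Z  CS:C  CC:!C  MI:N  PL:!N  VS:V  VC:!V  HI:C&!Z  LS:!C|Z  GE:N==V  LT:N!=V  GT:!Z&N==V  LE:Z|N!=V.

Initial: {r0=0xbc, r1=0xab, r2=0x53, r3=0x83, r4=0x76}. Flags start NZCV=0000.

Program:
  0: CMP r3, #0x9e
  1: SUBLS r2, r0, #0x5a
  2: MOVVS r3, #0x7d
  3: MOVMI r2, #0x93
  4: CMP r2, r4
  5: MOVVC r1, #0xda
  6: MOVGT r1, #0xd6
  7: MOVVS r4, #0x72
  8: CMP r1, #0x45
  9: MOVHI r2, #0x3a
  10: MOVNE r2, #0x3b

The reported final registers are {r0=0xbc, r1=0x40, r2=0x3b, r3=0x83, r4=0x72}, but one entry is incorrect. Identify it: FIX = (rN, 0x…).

FIX = (r1, 0xab)

0: ✓ CMP  NZCV=1000
1: ✓ SUBLS  r2←0x62
2: · MOVVS
3: ✓ MOVMI  r2←0x93
4: ✓ CMP  NZCV=0011
5: · MOVVC
6: · MOVGT
7: ✓ MOVVS  r4←0x72
8: ✓ CMP  NZCV=0011
9: ✓ MOVHI  r2←0x3a
10: ✓ MOVNE  r2←0x3b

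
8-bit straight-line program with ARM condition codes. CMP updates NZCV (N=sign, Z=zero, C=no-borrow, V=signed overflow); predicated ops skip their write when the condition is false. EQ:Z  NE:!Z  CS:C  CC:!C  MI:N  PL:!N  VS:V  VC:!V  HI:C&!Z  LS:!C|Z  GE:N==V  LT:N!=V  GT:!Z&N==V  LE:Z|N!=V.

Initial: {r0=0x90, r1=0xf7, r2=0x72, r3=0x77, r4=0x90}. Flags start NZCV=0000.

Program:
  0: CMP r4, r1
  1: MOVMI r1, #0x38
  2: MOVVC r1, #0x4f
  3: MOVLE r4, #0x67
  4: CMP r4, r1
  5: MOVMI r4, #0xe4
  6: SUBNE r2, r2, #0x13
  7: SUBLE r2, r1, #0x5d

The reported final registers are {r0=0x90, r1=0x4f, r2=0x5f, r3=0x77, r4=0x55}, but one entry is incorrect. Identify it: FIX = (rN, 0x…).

FIX = (r4, 0x67)

[0] flags=1000 → (cmp)
[1] flags=1000 MI?T → r1=0x38
[2] flags=1000 VC?T → r1=0x4f
[3] flags=1000 LE?T → r4=0x67
[4] flags=0010 → (cmp)
[5] flags=0010 MI?F → skip
[6] flags=0010 NE?T → r2=0x5f
[7] flags=0010 LE?F → skip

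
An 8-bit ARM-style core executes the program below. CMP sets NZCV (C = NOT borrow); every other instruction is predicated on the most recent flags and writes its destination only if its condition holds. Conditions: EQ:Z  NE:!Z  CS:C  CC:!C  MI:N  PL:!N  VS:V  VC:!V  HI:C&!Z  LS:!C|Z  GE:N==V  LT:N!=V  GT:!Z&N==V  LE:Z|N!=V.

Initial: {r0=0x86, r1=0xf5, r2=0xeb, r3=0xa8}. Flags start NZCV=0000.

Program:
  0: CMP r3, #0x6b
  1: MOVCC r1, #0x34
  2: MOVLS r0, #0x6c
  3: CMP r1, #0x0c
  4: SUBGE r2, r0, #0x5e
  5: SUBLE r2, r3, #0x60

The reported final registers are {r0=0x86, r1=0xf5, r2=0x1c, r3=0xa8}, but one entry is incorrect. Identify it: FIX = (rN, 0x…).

[0] flags=0011 → (cmp)
[1] flags=0011 CC?F → skip
[2] flags=0011 LS?F → skip
[3] flags=1010 → (cmp)
[4] flags=1010 GE?F → skip
[5] flags=1010 LE?T → r2=0x48

FIX = (r2, 0x48)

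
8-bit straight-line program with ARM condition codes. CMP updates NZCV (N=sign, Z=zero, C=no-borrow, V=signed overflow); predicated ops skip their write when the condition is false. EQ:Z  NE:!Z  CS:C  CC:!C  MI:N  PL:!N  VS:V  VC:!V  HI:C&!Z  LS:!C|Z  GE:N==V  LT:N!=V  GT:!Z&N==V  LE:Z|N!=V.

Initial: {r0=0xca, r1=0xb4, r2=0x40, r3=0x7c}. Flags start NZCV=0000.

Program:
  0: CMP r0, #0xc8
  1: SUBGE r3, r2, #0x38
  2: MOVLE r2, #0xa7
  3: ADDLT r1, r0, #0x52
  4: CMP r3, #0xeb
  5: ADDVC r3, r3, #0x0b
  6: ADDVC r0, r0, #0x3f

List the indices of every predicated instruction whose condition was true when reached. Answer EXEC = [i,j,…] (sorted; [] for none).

0: ✓ CMP  NZCV=0010
1: ✓ SUBGE  r3←0x08
2: · MOVLE
3: · ADDLT
4: ✓ CMP  NZCV=0000
5: ✓ ADDVC  r3←0x13
6: ✓ ADDVC  r0←0x09

EXEC = [1,5,6]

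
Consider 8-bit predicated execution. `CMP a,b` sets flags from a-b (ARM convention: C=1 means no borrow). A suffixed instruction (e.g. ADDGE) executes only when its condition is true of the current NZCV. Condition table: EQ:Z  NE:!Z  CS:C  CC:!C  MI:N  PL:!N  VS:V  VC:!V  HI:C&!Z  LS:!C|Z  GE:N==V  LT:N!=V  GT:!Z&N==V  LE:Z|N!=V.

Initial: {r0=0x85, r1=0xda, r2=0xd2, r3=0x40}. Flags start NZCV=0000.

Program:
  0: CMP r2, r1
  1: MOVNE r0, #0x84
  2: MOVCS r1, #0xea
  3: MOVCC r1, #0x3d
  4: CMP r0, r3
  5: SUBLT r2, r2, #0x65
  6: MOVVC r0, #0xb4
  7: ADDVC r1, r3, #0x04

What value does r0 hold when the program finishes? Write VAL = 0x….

VAL = 0x84

0: ✓ CMP  NZCV=1000
1: ✓ MOVNE  r0←0x84
2: · MOVCS
3: ✓ MOVCC  r1←0x3d
4: ✓ CMP  NZCV=0011
5: ✓ SUBLT  r2←0x6d
6: · MOVVC
7: · ADDVC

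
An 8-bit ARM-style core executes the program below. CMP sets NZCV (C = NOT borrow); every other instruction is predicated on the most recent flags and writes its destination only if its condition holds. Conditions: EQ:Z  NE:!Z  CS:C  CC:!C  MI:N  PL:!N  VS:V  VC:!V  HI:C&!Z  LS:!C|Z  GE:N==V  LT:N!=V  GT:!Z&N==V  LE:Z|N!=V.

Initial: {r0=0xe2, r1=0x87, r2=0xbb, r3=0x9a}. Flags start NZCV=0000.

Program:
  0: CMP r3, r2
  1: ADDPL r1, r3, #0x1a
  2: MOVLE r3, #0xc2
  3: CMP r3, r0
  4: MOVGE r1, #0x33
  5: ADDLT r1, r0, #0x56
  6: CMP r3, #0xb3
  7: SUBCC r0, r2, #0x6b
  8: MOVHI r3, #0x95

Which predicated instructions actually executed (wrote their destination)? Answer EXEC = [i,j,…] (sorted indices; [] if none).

[0] flags=1000 → (cmp)
[1] flags=1000 PL?F → skip
[2] flags=1000 LE?T → r3=0xc2
[3] flags=1000 → (cmp)
[4] flags=1000 GE?F → skip
[5] flags=1000 LT?T → r1=0x38
[6] flags=0010 → (cmp)
[7] flags=0010 CC?F → skip
[8] flags=0010 HI?T → r3=0x95

EXEC = [2,5,8]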